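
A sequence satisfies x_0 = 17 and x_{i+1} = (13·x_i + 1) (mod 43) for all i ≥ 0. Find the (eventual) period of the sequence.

Computing terms: x_0 = 17; x_1 = 7; x_2 = 6; x_3 = 36; x_4 = 39; x_5 = 35; x_6 = 26; x_7 = 38; x_8 = 22; x_9 = 29; x_{10} = 34; x_{11} = 13; x_{12} = 41; x_{13} = 18; x_{14} = 20; x_{15} = 3; x_{16} = 40; x_{17} = 5; x_{18} = 23; x_{19} = 42; x_{20} = 31; x_{21} = 17.
Since x_{21} = x_0 = 17, the sequence is periodic with period 21.

21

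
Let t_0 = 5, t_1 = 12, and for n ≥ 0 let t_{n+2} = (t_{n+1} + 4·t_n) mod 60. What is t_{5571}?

Listing terms: t_0 = 5, t_1 = 12, t_2 = 32, t_3 = 20, t_4 = 28, t_5 = 48, t_6 = 40, t_7 = 52, t_8 = 32, t_9 = 0, t_{10} = 8, t_{11} = 8, t_{12} = 40, t_{13} = 12, t_{14} = 52, t_{15} = 40, t_{16} = 8, t_{17} = 48, t_{18} = 20, t_{19} = 32, t_{20} = 52, t_{21} = 0, t_{22} = 28, t_{23} = 28, t_{24} = 20, t_{25} = 12, t_{26} = 32.
Since (t_{25}, t_{26}) = (t_1, t_2) = (12, 32) (two consecutive terms determine the rest), the sequence is eventually periodic: after a pre-period of length 1 it cycles with period 24.
For n ≥ 1, t_n depends only on (n - 1) mod 24. (5571 - 1) mod 24 = 2, so t_{5571} = t_3 = 20.

20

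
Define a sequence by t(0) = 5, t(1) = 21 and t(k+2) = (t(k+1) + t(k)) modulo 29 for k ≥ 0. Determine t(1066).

26

Computing terms: t(0) = 5,  t(1) = 21,  t(2) = 26,  t(3) = 18,  t(4) = 15,  t(5) = 4,  t(6) = 19,  t(7) = 23,  t(8) = 13,  t(9) = 7,  t(10) = 20,  t(11) = 27,  t(12) = 18,  t(13) = 16,  t(14) = 5,  t(15) = 21.
The sequence repeats with period 14.
So t(1066) = t(0 + ((1066-0) mod 14)) = t(2) = 26.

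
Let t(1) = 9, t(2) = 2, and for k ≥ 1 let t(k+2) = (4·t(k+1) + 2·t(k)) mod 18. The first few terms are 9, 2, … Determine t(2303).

16

Computing terms: t(1) = 9; t(2) = 2; t(3) = 8; t(4) = 0; t(5) = 16; t(6) = 10; t(7) = 0; t(8) = 2; t(9) = 8.
Since (t(8), t(9)) = (t(2), t(3)) = (2, 8) (two consecutive terms determine the rest), the sequence is eventually periodic: after a pre-period of length 1 it cycles with period 6.
For k ≥ 2, t(k) depends only on (k - 2) mod 6. (2303 - 2) mod 6 = 3, so t(2303) = t(5) = 16.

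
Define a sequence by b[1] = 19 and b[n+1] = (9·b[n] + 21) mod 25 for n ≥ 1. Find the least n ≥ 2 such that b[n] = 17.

Computing terms: b[1] = 19; b[2] = 17; b[3] = 24; b[4] = 12; b[5] = 4; b[6] = 7; b[7] = 9; b[8] = 2; b[9] = 14; b[10] = 22; b[11] = 19.
Since b[11] = b[1] = 19, the sequence is periodic with period 10.
The value 17 first appears (with n ≥ 2) at b[2].

2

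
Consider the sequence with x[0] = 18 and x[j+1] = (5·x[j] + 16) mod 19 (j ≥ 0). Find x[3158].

x[0] = 18; x[1] = 11; x[2] = 14; x[3] = 10; x[4] = 9; x[5] = 4; x[6] = 17; x[7] = 6; x[8] = 8; x[9] = 18.
The sequence repeats with period 9.
So x[3158] = x[0 + ((3158-0) mod 9)] = x[8] = 8.

8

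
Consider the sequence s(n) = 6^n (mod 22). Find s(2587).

We have s(0) = 1; s(1) = 6; s(2) = 14; s(3) = 18; s(4) = 20; s(5) = 10; s(6) = 16; s(7) = 8; s(8) = 4; s(9) = 2; s(10) = 12; s(11) = 6.
Since s(11) = s(1) = 6, the sequence is eventually periodic: after a pre-period of length 1 it cycles with period 10.
For n ≥ 1, s(n) depends only on (n - 1) mod 10. (2587 - 1) mod 10 = 6, so s(2587) = s(7) = 8.

8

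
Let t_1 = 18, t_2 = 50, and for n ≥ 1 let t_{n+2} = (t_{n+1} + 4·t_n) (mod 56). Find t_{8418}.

Listing terms: t_1 = 18, t_2 = 50, t_3 = 10, t_4 = 42, t_5 = 26, t_6 = 26, t_7 = 18, t_8 = 10, t_9 = 26, t_{10} = 10, t_{11} = 2, t_{12} = 42, t_{13} = 50, t_{14} = 50, t_{15} = 26, t_{16} = 2, t_{17} = 50, t_{18} = 2, t_{19} = 34, t_{20} = 42, t_{21} = 10, t_{22} = 10, t_{23} = 50, t_{24} = 34, t_{25} = 10, t_{26} = 34, t_{27} = 18, t_{28} = 42, t_{29} = 2, t_{30} = 2, t_{31} = 10, t_{32} = 18, t_{33} = 2, t_{34} = 18, t_{35} = 26, t_{36} = 42, t_{37} = 34, t_{38} = 34, t_{39} = 2, t_{40} = 26, t_{41} = 34, t_{42} = 26, t_{43} = 50, t_{44} = 42, t_{45} = 18, t_{46} = 18, t_{47} = 34, t_{48} = 50, t_{49} = 18, t_{50} = 50.
The sequence repeats with period 48.
So t_{8418} = t_{1 + ((8418-1) mod 48)} = t_{18} = 2.

2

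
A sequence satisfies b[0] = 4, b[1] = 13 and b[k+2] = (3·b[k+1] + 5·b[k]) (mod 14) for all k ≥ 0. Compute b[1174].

13

b[0] = 4,  b[1] = 13,  b[2] = 3,  b[3] = 4,  b[4] = 13.
Since (b[3], b[4]) = (b[0], b[1]) = (4, 13) (two consecutive terms determine the rest), the sequence is periodic with period 3.
(1174 - 0) mod 3 = 1, so b[1174] = b[1] = 13.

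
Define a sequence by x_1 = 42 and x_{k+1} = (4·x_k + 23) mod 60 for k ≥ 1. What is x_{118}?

x_1 = 42, x_2 = 11, x_3 = 7, x_4 = 51, x_5 = 47, x_6 = 31, x_7 = 27, x_8 = 11.
Since x_8 = x_2 = 11, the sequence is eventually periodic: after a pre-period of length 1 it cycles with period 6.
For k ≥ 2, x_k depends only on (k - 2) mod 6. (118 - 2) mod 6 = 2, so x_{118} = x_4 = 51.

51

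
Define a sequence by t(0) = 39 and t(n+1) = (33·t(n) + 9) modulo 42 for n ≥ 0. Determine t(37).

t(0) = 39,  t(1) = 36,  t(2) = 21,  t(3) = 30,  t(4) = 33,  t(5) = 6,  t(6) = 39.
The sequence repeats with period 6.
(37 - 0) mod 6 = 1, so t(37) = t(1) = 36.

36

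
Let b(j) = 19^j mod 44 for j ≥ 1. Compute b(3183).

39

Computing terms: b(1) = 19,  b(2) = 9,  b(3) = 39,  b(4) = 37,  b(5) = 43,  b(6) = 25,  b(7) = 35,  b(8) = 5,  b(9) = 7,  b(10) = 1,  b(11) = 19.
Since b(11) = b(1) = 19, the sequence is periodic with period 10.
(3183 - 1) mod 10 = 2, so b(3183) = b(3) = 39.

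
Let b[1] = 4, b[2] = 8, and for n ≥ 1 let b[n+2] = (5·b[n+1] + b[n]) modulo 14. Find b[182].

b[1] = 4,  b[2] = 8,  b[3] = 2,  b[4] = 4,  b[5] = 8.
Since (b[4], b[5]) = (b[1], b[2]) = (4, 8) (two consecutive terms determine the rest), the sequence is periodic with period 3.
So b[182] = b[1 + ((182-1) mod 3)] = b[2] = 8.

8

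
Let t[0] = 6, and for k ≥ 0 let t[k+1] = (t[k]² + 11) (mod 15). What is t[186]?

6

Computing terms: t[0] = 6,  t[1] = 2,  t[2] = 0,  t[3] = 11,  t[4] = 12,  t[5] = 5,  t[6] = 6.
Since t[6] = t[0] = 6, the sequence is periodic with period 6.
So t[186] = t[0 + ((186-0) mod 6)] = t[0] = 6.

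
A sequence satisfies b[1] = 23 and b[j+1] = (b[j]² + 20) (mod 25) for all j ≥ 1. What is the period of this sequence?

4

Listing terms: b[1] = 23,  b[2] = 24,  b[3] = 21,  b[4] = 11,  b[5] = 16,  b[6] = 1,  b[7] = 21.
Since b[7] = b[3] = 21, the sequence is eventually periodic: after a pre-period of length 2 it cycles with period 4.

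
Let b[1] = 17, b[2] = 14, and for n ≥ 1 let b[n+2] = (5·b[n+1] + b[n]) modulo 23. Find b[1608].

14

b[1] = 17, b[2] = 14, b[3] = 18, b[4] = 12, b[5] = 9, b[6] = 11, b[7] = 18, b[8] = 9, b[9] = 17, b[10] = 2, b[11] = 4, b[12] = 22, b[13] = 22, b[14] = 17, b[15] = 15, b[16] = 0, b[17] = 15, b[18] = 6, b[19] = 22, b[20] = 1, b[21] = 4, b[22] = 21, b[23] = 17, b[24] = 14.
The sequence repeats with period 22.
So b[1608] = b[1 + ((1608-1) mod 22)] = b[2] = 14.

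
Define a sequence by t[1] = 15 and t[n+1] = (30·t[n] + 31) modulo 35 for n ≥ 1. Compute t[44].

Computing terms: t[1] = 15; t[2] = 26; t[3] = 6; t[4] = 1; t[5] = 26.
Since t[5] = t[2] = 26, the sequence is eventually periodic: after a pre-period of length 1 it cycles with period 3.
For n ≥ 2, t[n] depends only on (n - 2) mod 3. (44 - 2) mod 3 = 0, so t[44] = t[2] = 26.

26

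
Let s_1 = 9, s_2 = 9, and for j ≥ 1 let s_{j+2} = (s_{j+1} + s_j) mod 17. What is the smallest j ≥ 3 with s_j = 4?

We have s_1 = 9; s_2 = 9; s_3 = 1; s_4 = 10; s_5 = 11; s_6 = 4; s_7 = 15; s_8 = 2; s_9 = 0; s_{10} = 2; s_{11} = 2; s_{12} = 4; s_{13} = 6; s_{14} = 10; s_{15} = 16; s_{16} = 9; s_{17} = 8; s_{18} = 0; s_{19} = 8; s_{20} = 8; s_{21} = 16; s_{22} = 7; s_{23} = 6; s_{24} = 13; s_{25} = 2; s_{26} = 15; s_{27} = 0; s_{28} = 15; s_{29} = 15; s_{30} = 13; s_{31} = 11; s_{32} = 7; s_{33} = 1; s_{34} = 8; s_{35} = 9; s_{36} = 0; s_{37} = 9; s_{38} = 9.
The sequence repeats with period 36.
The value 4 first appears (with j ≥ 3) at s_6.

6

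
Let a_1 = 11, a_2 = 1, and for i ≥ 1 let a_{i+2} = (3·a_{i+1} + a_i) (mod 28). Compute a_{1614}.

4

Computing terms: a_1 = 11,  a_2 = 1,  a_3 = 14,  a_4 = 15,  a_5 = 3,  a_6 = 24,  a_7 = 19,  a_8 = 25,  a_9 = 10,  a_{10} = 27,  a_{11} = 7,  a_{12} = 20,  a_{13} = 11,  a_{14} = 25,  a_{15} = 2,  a_{16} = 3,  a_{17} = 11,  a_{18} = 8,  a_{19} = 7,  a_{20} = 1,  a_{21} = 10,  a_{22} = 3,  a_{23} = 19,  a_{24} = 4,  a_{25} = 3,  a_{26} = 13,  a_{27} = 14,  a_{28} = 27,  a_{29} = 11,  a_{30} = 4,  a_{31} = 23,  a_{32} = 17,  a_{33} = 18,  a_{34} = 15,  a_{35} = 7,  a_{36} = 8,  a_{37} = 3,  a_{38} = 17,  a_{39} = 26,  a_{40} = 11,  a_{41} = 3,  a_{42} = 20,  a_{43} = 7,  a_{44} = 13,  a_{45} = 18,  a_{46} = 11,  a_{47} = 23,  a_{48} = 24,  a_{49} = 11,  a_{50} = 1.
Since (a_{49}, a_{50}) = (a_1, a_2) = (11, 1) (two consecutive terms determine the rest), the sequence is periodic with period 48.
(1614 - 1) mod 48 = 29, so a_{1614} = a_{30} = 4.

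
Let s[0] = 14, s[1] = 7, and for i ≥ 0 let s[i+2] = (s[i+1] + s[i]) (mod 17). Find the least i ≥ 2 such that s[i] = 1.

s[0] = 14; s[1] = 7; s[2] = 4; s[3] = 11; s[4] = 15; s[5] = 9; s[6] = 7; s[7] = 16; s[8] = 6; s[9] = 5; s[10] = 11; s[11] = 16; s[12] = 10; s[13] = 9; s[14] = 2; s[15] = 11; s[16] = 13; s[17] = 7; s[18] = 3; s[19] = 10; s[20] = 13; s[21] = 6; s[22] = 2; s[23] = 8; s[24] = 10; s[25] = 1; s[26] = 11; s[27] = 12; s[28] = 6; s[29] = 1; s[30] = 7; s[31] = 8; s[32] = 15; s[33] = 6; s[34] = 4; s[35] = 10; s[36] = 14; s[37] = 7.
The sequence repeats with period 36.
The value 1 first appears (with i ≥ 2) at s[25].

25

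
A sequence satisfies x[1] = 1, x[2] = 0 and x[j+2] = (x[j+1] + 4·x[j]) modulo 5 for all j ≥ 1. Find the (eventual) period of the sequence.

Listing terms: x[1] = 1; x[2] = 0; x[3] = 4; x[4] = 4; x[5] = 0; x[6] = 1; x[7] = 1; x[8] = 0.
Since (x[7], x[8]) = (x[1], x[2]) = (1, 0) (two consecutive terms determine the rest), the sequence is periodic with period 6.

6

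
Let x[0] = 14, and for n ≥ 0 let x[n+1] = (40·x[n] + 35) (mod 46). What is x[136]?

31

Listing terms: x[0] = 14; x[1] = 43; x[2] = 7; x[3] = 39; x[4] = 31; x[5] = 33; x[6] = 21; x[7] = 1; x[8] = 29; x[9] = 45; x[10] = 41; x[11] = 19; x[12] = 13; x[13] = 3; x[14] = 17; x[15] = 25; x[16] = 23; x[17] = 35; x[18] = 9; x[19] = 27; x[20] = 11; x[21] = 15; x[22] = 37; x[23] = 43.
Since x[23] = x[1] = 43, the sequence is eventually periodic: after a pre-period of length 1 it cycles with period 22.
For n ≥ 1, x[n] depends only on (n - 1) mod 22. (136 - 1) mod 22 = 3, so x[136] = x[4] = 31.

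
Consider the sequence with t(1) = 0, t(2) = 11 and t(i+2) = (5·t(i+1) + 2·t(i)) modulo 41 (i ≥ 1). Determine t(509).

Computing terms: t(1) = 0; t(2) = 11; t(3) = 14; t(4) = 10; t(5) = 37; t(6) = 0; t(7) = 33; t(8) = 1; t(9) = 30; t(10) = 29; t(11) = 0; t(12) = 17; t(13) = 3; t(14) = 8; t(15) = 5; t(16) = 0; t(17) = 10; t(18) = 9; t(19) = 24; t(20) = 15; t(21) = 0; t(22) = 30; t(23) = 27; t(24) = 31; t(25) = 4; t(26) = 0; t(27) = 8; t(28) = 40; t(29) = 11; t(30) = 12; t(31) = 0; t(32) = 24; t(33) = 38; t(34) = 33; t(35) = 36; t(36) = 0; t(37) = 31; t(38) = 32; t(39) = 17; t(40) = 26; t(41) = 0; t(42) = 11.
The sequence repeats with period 40.
(509 - 1) mod 40 = 28, so t(509) = t(29) = 11.

11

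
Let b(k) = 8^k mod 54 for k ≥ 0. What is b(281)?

b(0) = 1; b(1) = 8; b(2) = 10; b(3) = 26; b(4) = 46; b(5) = 44; b(6) = 28; b(7) = 8.
Since b(7) = b(1) = 8, the sequence is eventually periodic: after a pre-period of length 1 it cycles with period 6.
For k ≥ 1, b(k) depends only on (k - 1) mod 6. (281 - 1) mod 6 = 4, so b(281) = b(5) = 44.

44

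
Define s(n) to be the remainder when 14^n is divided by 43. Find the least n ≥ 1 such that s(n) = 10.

We have s(0) = 1,  s(1) = 14,  s(2) = 24,  s(3) = 35,  s(4) = 17,  s(5) = 23,  s(6) = 21,  s(7) = 36,  s(8) = 31,  s(9) = 4,  s(10) = 13,  s(11) = 10,  s(12) = 11,  s(13) = 25,  s(14) = 6,  s(15) = 41,  s(16) = 15,  s(17) = 38,  s(18) = 16,  s(19) = 9,  s(20) = 40,  s(21) = 1.
Since s(21) = s(0) = 1, the sequence is periodic with period 21.
The value 10 first appears (with n ≥ 1) at s(11).

11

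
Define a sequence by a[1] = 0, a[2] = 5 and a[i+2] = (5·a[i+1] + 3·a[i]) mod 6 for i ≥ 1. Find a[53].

1

We have a[1] = 0,  a[2] = 5,  a[3] = 1,  a[4] = 2,  a[5] = 1,  a[6] = 5,  a[7] = 4,  a[8] = 5,  a[9] = 1.
Since (a[8], a[9]) = (a[2], a[3]) = (5, 1) (two consecutive terms determine the rest), the sequence is eventually periodic: after a pre-period of length 1 it cycles with period 6.
For i ≥ 2, a[i] depends only on (i - 2) mod 6. (53 - 2) mod 6 = 3, so a[53] = a[5] = 1.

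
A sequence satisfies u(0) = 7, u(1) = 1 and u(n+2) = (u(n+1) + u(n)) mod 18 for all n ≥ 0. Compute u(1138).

Listing terms: u(0) = 7, u(1) = 1, u(2) = 8, u(3) = 9, u(4) = 17, u(5) = 8, u(6) = 7, u(7) = 15, u(8) = 4, u(9) = 1, u(10) = 5, u(11) = 6, u(12) = 11, u(13) = 17, u(14) = 10, u(15) = 9, u(16) = 1, u(17) = 10, u(18) = 11, u(19) = 3, u(20) = 14, u(21) = 17, u(22) = 13, u(23) = 12, u(24) = 7, u(25) = 1.
Since (u(24), u(25)) = (u(0), u(1)) = (7, 1) (two consecutive terms determine the rest), the sequence is periodic with period 24.
(1138 - 0) mod 24 = 10, so u(1138) = u(10) = 5.

5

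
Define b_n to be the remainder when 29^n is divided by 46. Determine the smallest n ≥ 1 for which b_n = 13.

2

Computing terms: b_0 = 1, b_1 = 29, b_2 = 13, b_3 = 9, b_4 = 31, b_5 = 25, b_6 = 35, b_7 = 3, b_8 = 41, b_9 = 39, b_{10} = 27, b_{11} = 1.
Since b_{11} = b_0 = 1, the sequence is periodic with period 11.
The value 13 first appears (with n ≥ 1) at b_2.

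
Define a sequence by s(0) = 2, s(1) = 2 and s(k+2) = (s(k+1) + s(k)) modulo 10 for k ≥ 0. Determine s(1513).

4

Listing terms: s(0) = 2, s(1) = 2, s(2) = 4, s(3) = 6, s(4) = 0, s(5) = 6, s(6) = 6, s(7) = 2, s(8) = 8, s(9) = 0, s(10) = 8, s(11) = 8, s(12) = 6, s(13) = 4, s(14) = 0, s(15) = 4, s(16) = 4, s(17) = 8, s(18) = 2, s(19) = 0, s(20) = 2, s(21) = 2.
The sequence repeats with period 20.
(1513 - 0) mod 20 = 13, so s(1513) = s(13) = 4.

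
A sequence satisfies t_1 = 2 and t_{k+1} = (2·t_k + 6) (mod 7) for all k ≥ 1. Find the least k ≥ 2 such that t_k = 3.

2

Computing terms: t_1 = 2; t_2 = 3; t_3 = 5; t_4 = 2.
Since t_4 = t_1 = 2, the sequence is periodic with period 3.
The value 3 first appears (with k ≥ 2) at t_2.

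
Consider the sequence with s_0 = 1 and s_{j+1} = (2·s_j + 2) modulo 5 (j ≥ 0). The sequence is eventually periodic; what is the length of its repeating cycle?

4

We have s_0 = 1,  s_1 = 4,  s_2 = 0,  s_3 = 2,  s_4 = 1.
Since s_4 = s_0 = 1, the sequence is periodic with period 4.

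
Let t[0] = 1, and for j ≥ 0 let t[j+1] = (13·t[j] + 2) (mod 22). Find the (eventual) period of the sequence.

t[0] = 1; t[1] = 15; t[2] = 21; t[3] = 11; t[4] = 13; t[5] = 17; t[6] = 3; t[7] = 19; t[8] = 7; t[9] = 5; t[10] = 1.
Since t[10] = t[0] = 1, the sequence is periodic with period 10.

10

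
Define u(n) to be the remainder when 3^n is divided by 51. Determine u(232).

u(1) = 3, u(2) = 9, u(3) = 27, u(4) = 30, u(5) = 39, u(6) = 15, u(7) = 45, u(8) = 33, u(9) = 48, u(10) = 42, u(11) = 24, u(12) = 21, u(13) = 12, u(14) = 36, u(15) = 6, u(16) = 18, u(17) = 3.
Since u(17) = u(1) = 3, the sequence is periodic with period 16.
(232 - 1) mod 16 = 7, so u(232) = u(8) = 33.

33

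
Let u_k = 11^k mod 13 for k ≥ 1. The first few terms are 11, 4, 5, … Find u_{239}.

Computing terms: u_1 = 11,  u_2 = 4,  u_3 = 5,  u_4 = 3,  u_5 = 7,  u_6 = 12,  u_7 = 2,  u_8 = 9,  u_9 = 8,  u_{10} = 10,  u_{11} = 6,  u_{12} = 1,  u_{13} = 11.
Since u_{13} = u_1 = 11, the sequence is periodic with period 12.
So u_{239} = u_{1 + ((239-1) mod 12)} = u_{11} = 6.

6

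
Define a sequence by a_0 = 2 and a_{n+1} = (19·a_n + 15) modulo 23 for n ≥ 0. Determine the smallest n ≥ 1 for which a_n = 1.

a_0 = 2; a_1 = 7; a_2 = 10; a_3 = 21; a_4 = 0; a_5 = 15; a_6 = 1; a_7 = 11; a_8 = 17; a_9 = 16; a_{10} = 20; a_{11} = 4; a_{12} = 22; a_{13} = 19; a_{14} = 8; a_{15} = 6; a_{16} = 14; a_{17} = 5; a_{18} = 18; a_{19} = 12; a_{20} = 13; a_{21} = 9; a_{22} = 2.
The sequence repeats with period 22.
The value 1 first appears (with n ≥ 1) at a_6.

6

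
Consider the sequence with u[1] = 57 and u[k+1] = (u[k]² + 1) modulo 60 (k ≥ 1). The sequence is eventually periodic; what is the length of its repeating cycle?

We have u[1] = 57,  u[2] = 10,  u[3] = 41,  u[4] = 2,  u[5] = 5,  u[6] = 26,  u[7] = 17,  u[8] = 50,  u[9] = 41.
Since u[9] = u[3] = 41, the sequence is eventually periodic: after a pre-period of length 2 it cycles with period 6.

6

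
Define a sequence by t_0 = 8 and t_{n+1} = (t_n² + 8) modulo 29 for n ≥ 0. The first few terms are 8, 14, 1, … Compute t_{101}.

t_0 = 8; t_1 = 14; t_2 = 1; t_3 = 9; t_4 = 2; t_5 = 12; t_6 = 7; t_7 = 28; t_8 = 9.
Since t_8 = t_3 = 9, the sequence is eventually periodic: after a pre-period of length 3 it cycles with period 5.
For n ≥ 3, t_n depends only on (n - 3) mod 5. (101 - 3) mod 5 = 3, so t_{101} = t_6 = 7.

7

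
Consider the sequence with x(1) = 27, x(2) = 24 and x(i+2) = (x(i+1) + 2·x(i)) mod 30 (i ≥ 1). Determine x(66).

24

Listing terms: x(1) = 27; x(2) = 24; x(3) = 18; x(4) = 6; x(5) = 12; x(6) = 24; x(7) = 18.
Since (x(6), x(7)) = (x(2), x(3)) = (24, 18) (two consecutive terms determine the rest), the sequence is eventually periodic: after a pre-period of length 1 it cycles with period 4.
For i ≥ 2, x(i) depends only on (i - 2) mod 4. (66 - 2) mod 4 = 0, so x(66) = x(2) = 24.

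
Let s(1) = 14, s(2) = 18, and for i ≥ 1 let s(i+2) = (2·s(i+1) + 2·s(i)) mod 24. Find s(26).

0

s(1) = 14,  s(2) = 18,  s(3) = 16,  s(4) = 20,  s(5) = 0,  s(6) = 16,  s(7) = 8,  s(8) = 0,  s(9) = 16.
Since (s(8), s(9)) = (s(5), s(6)) = (0, 16) (two consecutive terms determine the rest), the sequence is eventually periodic: after a pre-period of length 4 it cycles with period 3.
For i ≥ 5, s(i) depends only on (i - 5) mod 3. (26 - 5) mod 3 = 0, so s(26) = s(5) = 0.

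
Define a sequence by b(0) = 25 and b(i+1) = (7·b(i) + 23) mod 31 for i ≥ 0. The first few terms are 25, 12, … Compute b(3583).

17

b(0) = 25; b(1) = 12; b(2) = 14; b(3) = 28; b(4) = 2; b(5) = 6; b(6) = 3; b(7) = 13; b(8) = 21; b(9) = 15; b(10) = 4; b(11) = 20; b(12) = 8; b(13) = 17; b(14) = 18; b(15) = 25.
Since b(15) = b(0) = 25, the sequence is periodic with period 15.
So b(3583) = b(0 + ((3583-0) mod 15)) = b(13) = 17.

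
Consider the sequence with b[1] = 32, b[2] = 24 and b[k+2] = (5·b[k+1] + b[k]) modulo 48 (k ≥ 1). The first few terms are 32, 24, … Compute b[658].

Computing terms: b[1] = 32,  b[2] = 24,  b[3] = 8,  b[4] = 16,  b[5] = 40,  b[6] = 24,  b[7] = 16,  b[8] = 8,  b[9] = 8,  b[10] = 0,  b[11] = 8,  b[12] = 40,  b[13] = 16,  b[14] = 24,  b[15] = 40,  b[16] = 32,  b[17] = 8,  b[18] = 24,  b[19] = 32,  b[20] = 40,  b[21] = 40,  b[22] = 0,  b[23] = 40,  b[24] = 8,  b[25] = 32,  b[26] = 24.
The sequence repeats with period 24.
(658 - 1) mod 24 = 9, so b[658] = b[10] = 0.

0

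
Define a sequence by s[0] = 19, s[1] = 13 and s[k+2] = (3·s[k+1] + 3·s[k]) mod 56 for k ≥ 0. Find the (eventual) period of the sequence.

42

Computing terms: s[0] = 19,  s[1] = 13,  s[2] = 40,  s[3] = 47,  s[4] = 37,  s[5] = 28,  s[6] = 27,  s[7] = 53,  s[8] = 16,  s[9] = 39,  s[10] = 53,  s[11] = 52,  s[12] = 35,  s[13] = 37,  s[14] = 48,  s[15] = 31,  s[16] = 13,  s[17] = 20,  s[18] = 43,  s[19] = 21,  s[20] = 24,  s[21] = 23,  s[22] = 29,  s[23] = 44,  s[24] = 51,  s[25] = 5,  s[26] = 0,  s[27] = 15,  s[28] = 45,  s[29] = 12,  s[30] = 3,  s[31] = 45,  s[32] = 32,  s[33] = 7,  s[34] = 5,  s[35] = 36,  s[36] = 11,  s[37] = 29,  s[38] = 8,  s[39] = 55,  s[40] = 21,  s[41] = 4,  s[42] = 19,  s[43] = 13.
The sequence repeats with period 42.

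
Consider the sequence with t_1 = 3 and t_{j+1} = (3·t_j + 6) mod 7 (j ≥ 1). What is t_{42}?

Listing terms: t_1 = 3; t_2 = 1; t_3 = 2; t_4 = 5; t_5 = 0; t_6 = 6; t_7 = 3.
The sequence repeats with period 6.
(42 - 1) mod 6 = 5, so t_{42} = t_6 = 6.

6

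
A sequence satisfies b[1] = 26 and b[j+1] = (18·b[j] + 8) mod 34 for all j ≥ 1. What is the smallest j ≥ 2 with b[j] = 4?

Listing terms: b[1] = 26; b[2] = 0; b[3] = 8; b[4] = 16; b[5] = 24; b[6] = 32; b[7] = 6; b[8] = 14; b[9] = 22; b[10] = 30; b[11] = 4; b[12] = 12; b[13] = 20; b[14] = 28; b[15] = 2; b[16] = 10; b[17] = 18; b[18] = 26.
Since b[18] = b[1] = 26, the sequence is periodic with period 17.
The value 4 first appears (with j ≥ 2) at b[11].

11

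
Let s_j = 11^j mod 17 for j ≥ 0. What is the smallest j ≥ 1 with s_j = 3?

7

Computing terms: s_0 = 1, s_1 = 11, s_2 = 2, s_3 = 5, s_4 = 4, s_5 = 10, s_6 = 8, s_7 = 3, s_8 = 16, s_9 = 6, s_{10} = 15, s_{11} = 12, s_{12} = 13, s_{13} = 7, s_{14} = 9, s_{15} = 14, s_{16} = 1.
The sequence repeats with period 16.
The value 3 first appears (with j ≥ 1) at s_7.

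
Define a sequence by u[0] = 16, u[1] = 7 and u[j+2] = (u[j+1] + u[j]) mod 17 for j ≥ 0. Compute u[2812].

Computing terms: u[0] = 16,  u[1] = 7,  u[2] = 6,  u[3] = 13,  u[4] = 2,  u[5] = 15,  u[6] = 0,  u[7] = 15,  u[8] = 15,  u[9] = 13,  u[10] = 11,  u[11] = 7,  u[12] = 1,  u[13] = 8,  u[14] = 9,  u[15] = 0,  u[16] = 9,  u[17] = 9,  u[18] = 1,  u[19] = 10,  u[20] = 11,  u[21] = 4,  u[22] = 15,  u[23] = 2,  u[24] = 0,  u[25] = 2,  u[26] = 2,  u[27] = 4,  u[28] = 6,  u[29] = 10,  u[30] = 16,  u[31] = 9,  u[32] = 8,  u[33] = 0,  u[34] = 8,  u[35] = 8,  u[36] = 16,  u[37] = 7.
Since (u[36], u[37]) = (u[0], u[1]) = (16, 7) (two consecutive terms determine the rest), the sequence is periodic with period 36.
(2812 - 0) mod 36 = 4, so u[2812] = u[4] = 2.

2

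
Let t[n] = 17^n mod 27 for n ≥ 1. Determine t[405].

26

t[1] = 17,  t[2] = 19,  t[3] = 26,  t[4] = 10,  t[5] = 8,  t[6] = 1,  t[7] = 17.
Since t[7] = t[1] = 17, the sequence is periodic with period 6.
So t[405] = t[1 + ((405-1) mod 6)] = t[3] = 26.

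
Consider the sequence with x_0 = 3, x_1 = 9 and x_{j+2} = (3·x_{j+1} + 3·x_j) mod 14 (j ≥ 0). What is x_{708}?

We have x_0 = 3, x_1 = 9, x_2 = 8, x_3 = 9, x_4 = 9, x_5 = 12, x_6 = 7, x_7 = 1, x_8 = 10, x_9 = 5, x_{10} = 3, x_{11} = 10, x_{12} = 11, x_{13} = 7, x_{14} = 12, x_{15} = 1, x_{16} = 11, x_{17} = 8, x_{18} = 1, x_{19} = 13, x_{20} = 0, x_{21} = 11, x_{22} = 5, x_{23} = 6, x_{24} = 5, x_{25} = 5, x_{26} = 2, x_{27} = 7, x_{28} = 13, x_{29} = 4, x_{30} = 9, x_{31} = 11, x_{32} = 4, x_{33} = 3, x_{34} = 7, x_{35} = 2, x_{36} = 13, x_{37} = 3, x_{38} = 6, x_{39} = 13, x_{40} = 1, x_{41} = 0, x_{42} = 3, x_{43} = 9.
Since (x_{42}, x_{43}) = (x_0, x_1) = (3, 9) (two consecutive terms determine the rest), the sequence is periodic with period 42.
(708 - 0) mod 42 = 36, so x_{708} = x_{36} = 13.

13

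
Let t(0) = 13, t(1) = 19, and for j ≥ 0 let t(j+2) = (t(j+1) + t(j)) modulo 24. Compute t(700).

We have t(0) = 13, t(1) = 19, t(2) = 8, t(3) = 3, t(4) = 11, t(5) = 14, t(6) = 1, t(7) = 15, t(8) = 16, t(9) = 7, t(10) = 23, t(11) = 6, t(12) = 5, t(13) = 11, t(14) = 16, t(15) = 3, t(16) = 19, t(17) = 22, t(18) = 17, t(19) = 15, t(20) = 8, t(21) = 23, t(22) = 7, t(23) = 6, t(24) = 13, t(25) = 19.
Since (t(24), t(25)) = (t(0), t(1)) = (13, 19) (two consecutive terms determine the rest), the sequence is periodic with period 24.
So t(700) = t(0 + ((700-0) mod 24)) = t(4) = 11.

11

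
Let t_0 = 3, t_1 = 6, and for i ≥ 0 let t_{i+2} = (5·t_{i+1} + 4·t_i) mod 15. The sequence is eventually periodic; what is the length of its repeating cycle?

We have t_0 = 3, t_1 = 6, t_2 = 12, t_3 = 9, t_4 = 3, t_5 = 6.
The sequence repeats with period 4.

4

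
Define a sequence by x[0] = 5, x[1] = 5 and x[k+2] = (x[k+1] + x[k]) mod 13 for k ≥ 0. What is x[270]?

1

Computing terms: x[0] = 5, x[1] = 5, x[2] = 10, x[3] = 2, x[4] = 12, x[5] = 1, x[6] = 0, x[7] = 1, x[8] = 1, x[9] = 2, x[10] = 3, x[11] = 5, x[12] = 8, x[13] = 0, x[14] = 8, x[15] = 8, x[16] = 3, x[17] = 11, x[18] = 1, x[19] = 12, x[20] = 0, x[21] = 12, x[22] = 12, x[23] = 11, x[24] = 10, x[25] = 8, x[26] = 5, x[27] = 0, x[28] = 5, x[29] = 5.
Since (x[28], x[29]) = (x[0], x[1]) = (5, 5) (two consecutive terms determine the rest), the sequence is periodic with period 28.
So x[270] = x[0 + ((270-0) mod 28)] = x[18] = 1.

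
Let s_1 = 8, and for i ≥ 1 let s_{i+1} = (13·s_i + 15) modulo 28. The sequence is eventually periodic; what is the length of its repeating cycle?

4

s_1 = 8, s_2 = 7, s_3 = 22, s_4 = 21, s_5 = 8.
The sequence repeats with period 4.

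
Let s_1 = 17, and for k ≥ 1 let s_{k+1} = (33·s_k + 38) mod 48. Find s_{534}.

Computing terms: s_1 = 17, s_2 = 23, s_3 = 29, s_4 = 35, s_5 = 41, s_6 = 47, s_7 = 5, s_8 = 11, s_9 = 17.
Since s_9 = s_1 = 17, the sequence is periodic with period 8.
(534 - 1) mod 8 = 5, so s_{534} = s_6 = 47.

47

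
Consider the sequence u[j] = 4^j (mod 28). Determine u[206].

u[0] = 1; u[1] = 4; u[2] = 16; u[3] = 8; u[4] = 4.
Since u[4] = u[1] = 4, the sequence is eventually periodic: after a pre-period of length 1 it cycles with period 3.
For j ≥ 1, u[j] depends only on (j - 1) mod 3. (206 - 1) mod 3 = 1, so u[206] = u[2] = 16.

16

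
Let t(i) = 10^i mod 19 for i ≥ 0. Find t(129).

Computing terms: t(0) = 1; t(1) = 10; t(2) = 5; t(3) = 12; t(4) = 6; t(5) = 3; t(6) = 11; t(7) = 15; t(8) = 17; t(9) = 18; t(10) = 9; t(11) = 14; t(12) = 7; t(13) = 13; t(14) = 16; t(15) = 8; t(16) = 4; t(17) = 2; t(18) = 1.
The sequence repeats with period 18.
(129 - 0) mod 18 = 3, so t(129) = t(3) = 12.

12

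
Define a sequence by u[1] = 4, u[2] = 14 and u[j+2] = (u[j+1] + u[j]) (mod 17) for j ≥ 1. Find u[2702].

14

Listing terms: u[1] = 4,  u[2] = 14,  u[3] = 1,  u[4] = 15,  u[5] = 16,  u[6] = 14,  u[7] = 13,  u[8] = 10,  u[9] = 6,  u[10] = 16,  u[11] = 5,  u[12] = 4,  u[13] = 9,  u[14] = 13,  u[15] = 5,  u[16] = 1,  u[17] = 6,  u[18] = 7,  u[19] = 13,  u[20] = 3,  u[21] = 16,  u[22] = 2,  u[23] = 1,  u[24] = 3,  u[25] = 4,  u[26] = 7,  u[27] = 11,  u[28] = 1,  u[29] = 12,  u[30] = 13,  u[31] = 8,  u[32] = 4,  u[33] = 12,  u[34] = 16,  u[35] = 11,  u[36] = 10,  u[37] = 4,  u[38] = 14.
The sequence repeats with period 36.
(2702 - 1) mod 36 = 1, so u[2702] = u[2] = 14.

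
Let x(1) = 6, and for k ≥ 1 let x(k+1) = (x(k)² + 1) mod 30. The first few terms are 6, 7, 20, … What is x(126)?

Computing terms: x(1) = 6, x(2) = 7, x(3) = 20, x(4) = 11, x(5) = 2, x(6) = 5, x(7) = 26, x(8) = 17, x(9) = 20.
Since x(9) = x(3) = 20, the sequence is eventually periodic: after a pre-period of length 2 it cycles with period 6.
For k ≥ 3, x(k) depends only on (k - 3) mod 6. (126 - 3) mod 6 = 3, so x(126) = x(6) = 5.

5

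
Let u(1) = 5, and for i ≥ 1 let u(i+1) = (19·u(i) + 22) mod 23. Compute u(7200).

11

u(1) = 5,  u(2) = 2,  u(3) = 14,  u(4) = 12,  u(5) = 20,  u(6) = 11,  u(7) = 1,  u(8) = 18,  u(9) = 19,  u(10) = 15,  u(11) = 8,  u(12) = 13,  u(13) = 16,  u(14) = 4,  u(15) = 6,  u(16) = 21,  u(17) = 7,  u(18) = 17,  u(19) = 0,  u(20) = 22,  u(21) = 3,  u(22) = 10,  u(23) = 5.
Since u(23) = u(1) = 5, the sequence is periodic with period 22.
So u(7200) = u(1 + ((7200-1) mod 22)) = u(6) = 11.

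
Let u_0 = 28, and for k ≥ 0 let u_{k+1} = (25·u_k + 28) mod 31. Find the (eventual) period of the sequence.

Listing terms: u_0 = 28, u_1 = 15, u_2 = 0, u_3 = 28.
Since u_3 = u_0 = 28, the sequence is periodic with period 3.

3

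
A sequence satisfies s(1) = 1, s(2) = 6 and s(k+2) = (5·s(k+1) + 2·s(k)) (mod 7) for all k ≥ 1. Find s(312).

s(1) = 1, s(2) = 6, s(3) = 4, s(4) = 4, s(5) = 0, s(6) = 1, s(7) = 5, s(8) = 6, s(9) = 5, s(10) = 2, s(11) = 6, s(12) = 6, s(13) = 0, s(14) = 5, s(15) = 4, s(16) = 2, s(17) = 4, s(18) = 3, s(19) = 2, s(20) = 2, s(21) = 0, s(22) = 4, s(23) = 6, s(24) = 3, s(25) = 6, s(26) = 1, s(27) = 3, s(28) = 3, s(29) = 0, s(30) = 6, s(31) = 2, s(32) = 1, s(33) = 2, s(34) = 5, s(35) = 1, s(36) = 1, s(37) = 0, s(38) = 2, s(39) = 3, s(40) = 5, s(41) = 3, s(42) = 4, s(43) = 5, s(44) = 5, s(45) = 0, s(46) = 3, s(47) = 1, s(48) = 4, s(49) = 1, s(50) = 6.
Since (s(49), s(50)) = (s(1), s(2)) = (1, 6) (two consecutive terms determine the rest), the sequence is periodic with period 48.
So s(312) = s(1 + ((312-1) mod 48)) = s(24) = 3.

3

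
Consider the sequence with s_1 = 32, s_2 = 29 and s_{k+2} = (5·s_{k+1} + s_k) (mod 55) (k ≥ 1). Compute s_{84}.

Computing terms: s_1 = 32; s_2 = 29; s_3 = 12; s_4 = 34; s_5 = 17; s_6 = 9; s_7 = 7; s_8 = 44; s_9 = 7; s_{10} = 24; s_{11} = 17; s_{12} = 54; s_{13} = 12; s_{14} = 4; s_{15} = 32; s_{16} = 54; s_{17} = 27; s_{18} = 24; s_{19} = 37; s_{20} = 44; s_{21} = 37; s_{22} = 9; s_{23} = 27; s_{24} = 34; s_{25} = 32; s_{26} = 29.
Since (s_{25}, s_{26}) = (s_1, s_2) = (32, 29) (two consecutive terms determine the rest), the sequence is periodic with period 24.
So s_{84} = s_{1 + ((84-1) mod 24)} = s_{12} = 54.

54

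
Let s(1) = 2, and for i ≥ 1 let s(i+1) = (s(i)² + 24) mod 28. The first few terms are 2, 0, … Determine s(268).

12

We have s(1) = 2,  s(2) = 0,  s(3) = 24,  s(4) = 12,  s(5) = 0.
Since s(5) = s(2) = 0, the sequence is eventually periodic: after a pre-period of length 1 it cycles with period 3.
For i ≥ 2, s(i) depends only on (i - 2) mod 3. (268 - 2) mod 3 = 2, so s(268) = s(4) = 12.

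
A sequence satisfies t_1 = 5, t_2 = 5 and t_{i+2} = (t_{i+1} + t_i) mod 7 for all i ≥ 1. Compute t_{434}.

5

Computing terms: t_1 = 5, t_2 = 5, t_3 = 3, t_4 = 1, t_5 = 4, t_6 = 5, t_7 = 2, t_8 = 0, t_9 = 2, t_{10} = 2, t_{11} = 4, t_{12} = 6, t_{13} = 3, t_{14} = 2, t_{15} = 5, t_{16} = 0, t_{17} = 5, t_{18} = 5.
Since (t_{17}, t_{18}) = (t_1, t_2) = (5, 5) (two consecutive terms determine the rest), the sequence is periodic with period 16.
So t_{434} = t_{1 + ((434-1) mod 16)} = t_2 = 5.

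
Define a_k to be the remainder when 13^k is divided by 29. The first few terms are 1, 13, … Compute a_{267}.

We have a_0 = 1; a_1 = 13; a_2 = 24; a_3 = 22; a_4 = 25; a_5 = 6; a_6 = 20; a_7 = 28; a_8 = 16; a_9 = 5; a_{10} = 7; a_{11} = 4; a_{12} = 23; a_{13} = 9; a_{14} = 1.
The sequence repeats with period 14.
So a_{267} = a_{0 + ((267-0) mod 14)} = a_1 = 13.

13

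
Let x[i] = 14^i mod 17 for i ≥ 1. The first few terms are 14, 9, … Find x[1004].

4

We have x[1] = 14, x[2] = 9, x[3] = 7, x[4] = 13, x[5] = 12, x[6] = 15, x[7] = 6, x[8] = 16, x[9] = 3, x[10] = 8, x[11] = 10, x[12] = 4, x[13] = 5, x[14] = 2, x[15] = 11, x[16] = 1, x[17] = 14.
The sequence repeats with period 16.
So x[1004] = x[1 + ((1004-1) mod 16)] = x[12] = 4.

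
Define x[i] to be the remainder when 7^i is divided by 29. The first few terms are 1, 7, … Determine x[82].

Listing terms: x[0] = 1,  x[1] = 7,  x[2] = 20,  x[3] = 24,  x[4] = 23,  x[5] = 16,  x[6] = 25,  x[7] = 1.
Since x[7] = x[0] = 1, the sequence is periodic with period 7.
So x[82] = x[0 + ((82-0) mod 7)] = x[5] = 16.

16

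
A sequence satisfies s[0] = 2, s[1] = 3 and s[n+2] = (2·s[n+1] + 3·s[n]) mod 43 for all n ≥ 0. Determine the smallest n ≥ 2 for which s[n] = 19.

Computing terms: s[0] = 2,  s[1] = 3,  s[2] = 12,  s[3] = 33,  s[4] = 16,  s[5] = 2,  s[6] = 9,  s[7] = 24,  s[8] = 32,  s[9] = 7,  s[10] = 24,  s[11] = 26,  s[12] = 38,  s[13] = 25,  s[14] = 35,  s[15] = 16,  s[16] = 8,  s[17] = 21,  s[18] = 23,  s[19] = 23,  s[20] = 29,  s[21] = 41,  s[22] = 40,  s[23] = 31,  s[24] = 10,  s[25] = 27,  s[26] = 41,  s[27] = 34,  s[28] = 19,  s[29] = 11,  s[30] = 36,  s[31] = 19,  s[32] = 17,  s[33] = 5,  s[34] = 18,  s[35] = 8,  s[36] = 27,  s[37] = 35,  s[38] = 22,  s[39] = 20,  s[40] = 20,  s[41] = 14,  s[42] = 2,  s[43] = 3.
Since (s[42], s[43]) = (s[0], s[1]) = (2, 3) (two consecutive terms determine the rest), the sequence is periodic with period 42.
The value 19 first appears (with n ≥ 2) at s[28].

28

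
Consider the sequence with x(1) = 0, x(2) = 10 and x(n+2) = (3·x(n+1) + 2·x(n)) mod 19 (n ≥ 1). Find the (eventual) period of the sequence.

18

x(1) = 0; x(2) = 10; x(3) = 11; x(4) = 15; x(5) = 10; x(6) = 3; x(7) = 10; x(8) = 17; x(9) = 14; x(10) = 0; x(11) = 9; x(12) = 8; x(13) = 4; x(14) = 9; x(15) = 16; x(16) = 9; x(17) = 2; x(18) = 5; x(19) = 0; x(20) = 10.
Since (x(19), x(20)) = (x(1), x(2)) = (0, 10) (two consecutive terms determine the rest), the sequence is periodic with period 18.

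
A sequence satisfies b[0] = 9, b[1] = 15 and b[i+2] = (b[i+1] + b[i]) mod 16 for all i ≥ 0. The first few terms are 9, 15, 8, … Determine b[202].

11

Computing terms: b[0] = 9, b[1] = 15, b[2] = 8, b[3] = 7, b[4] = 15, b[5] = 6, b[6] = 5, b[7] = 11, b[8] = 0, b[9] = 11, b[10] = 11, b[11] = 6, b[12] = 1, b[13] = 7, b[14] = 8, b[15] = 15, b[16] = 7, b[17] = 6, b[18] = 13, b[19] = 3, b[20] = 0, b[21] = 3, b[22] = 3, b[23] = 6, b[24] = 9, b[25] = 15.
Since (b[24], b[25]) = (b[0], b[1]) = (9, 15) (two consecutive terms determine the rest), the sequence is periodic with period 24.
(202 - 0) mod 24 = 10, so b[202] = b[10] = 11.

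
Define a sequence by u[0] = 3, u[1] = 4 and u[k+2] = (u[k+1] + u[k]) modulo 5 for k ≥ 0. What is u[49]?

Listing terms: u[0] = 3,  u[1] = 4,  u[2] = 2,  u[3] = 1,  u[4] = 3,  u[5] = 4.
Since (u[4], u[5]) = (u[0], u[1]) = (3, 4) (two consecutive terms determine the rest), the sequence is periodic with period 4.
(49 - 0) mod 4 = 1, so u[49] = u[1] = 4.

4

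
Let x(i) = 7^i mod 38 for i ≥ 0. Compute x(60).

x(0) = 1,  x(1) = 7,  x(2) = 11,  x(3) = 1.
Since x(3) = x(0) = 1, the sequence is periodic with period 3.
(60 - 0) mod 3 = 0, so x(60) = x(0) = 1.

1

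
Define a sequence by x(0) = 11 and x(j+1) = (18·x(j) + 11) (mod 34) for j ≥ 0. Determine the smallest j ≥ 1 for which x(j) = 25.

x(0) = 11, x(1) = 5, x(2) = 33, x(3) = 27, x(4) = 21, x(5) = 15, x(6) = 9, x(7) = 3, x(8) = 31, x(9) = 25, x(10) = 19, x(11) = 13, x(12) = 7, x(13) = 1, x(14) = 29, x(15) = 23, x(16) = 17, x(17) = 11.
The sequence repeats with period 17.
The value 25 first appears (with j ≥ 1) at x(9).

9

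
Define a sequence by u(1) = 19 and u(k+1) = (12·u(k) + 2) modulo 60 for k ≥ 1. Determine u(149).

We have u(1) = 19, u(2) = 50, u(3) = 2, u(4) = 26, u(5) = 14, u(6) = 50.
Since u(6) = u(2) = 50, the sequence is eventually periodic: after a pre-period of length 1 it cycles with period 4.
For k ≥ 2, u(k) depends only on (k - 2) mod 4. (149 - 2) mod 4 = 3, so u(149) = u(5) = 14.

14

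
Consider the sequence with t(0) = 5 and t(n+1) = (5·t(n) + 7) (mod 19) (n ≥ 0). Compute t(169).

We have t(0) = 5, t(1) = 13, t(2) = 15, t(3) = 6, t(4) = 18, t(5) = 2, t(6) = 17, t(7) = 16, t(8) = 11, t(9) = 5.
The sequence repeats with period 9.
(169 - 0) mod 9 = 7, so t(169) = t(7) = 16.

16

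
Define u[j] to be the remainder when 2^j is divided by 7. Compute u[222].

1

We have u[1] = 2,  u[2] = 4,  u[3] = 1,  u[4] = 2.
Since u[4] = u[1] = 2, the sequence is periodic with period 3.
(222 - 1) mod 3 = 2, so u[222] = u[3] = 1.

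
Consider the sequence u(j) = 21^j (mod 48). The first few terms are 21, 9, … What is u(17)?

21

u(1) = 21,  u(2) = 9,  u(3) = 45,  u(4) = 33,  u(5) = 21.
Since u(5) = u(1) = 21, the sequence is periodic with period 4.
So u(17) = u(1 + ((17-1) mod 4)) = u(1) = 21.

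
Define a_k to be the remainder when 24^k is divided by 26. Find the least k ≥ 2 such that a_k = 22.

Computing terms: a_1 = 24,  a_2 = 4,  a_3 = 18,  a_4 = 16,  a_5 = 20,  a_6 = 12,  a_7 = 2,  a_8 = 22,  a_9 = 8,  a_{10} = 10,  a_{11} = 6,  a_{12} = 14,  a_{13} = 24.
The sequence repeats with period 12.
The value 22 first appears (with k ≥ 2) at a_8.

8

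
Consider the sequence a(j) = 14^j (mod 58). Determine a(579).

Listing terms: a(1) = 14,  a(2) = 22,  a(3) = 18,  a(4) = 20,  a(5) = 48,  a(6) = 34,  a(7) = 12,  a(8) = 52,  a(9) = 32,  a(10) = 42,  a(11) = 8,  a(12) = 54,  a(13) = 2,  a(14) = 28,  a(15) = 44,  a(16) = 36,  a(17) = 40,  a(18) = 38,  a(19) = 10,  a(20) = 24,  a(21) = 46,  a(22) = 6,  a(23) = 26,  a(24) = 16,  a(25) = 50,  a(26) = 4,  a(27) = 56,  a(28) = 30,  a(29) = 14.
Since a(29) = a(1) = 14, the sequence is periodic with period 28.
So a(579) = a(1 + ((579-1) mod 28)) = a(19) = 10.

10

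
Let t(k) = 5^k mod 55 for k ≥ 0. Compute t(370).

45

We have t(0) = 1, t(1) = 5, t(2) = 25, t(3) = 15, t(4) = 20, t(5) = 45, t(6) = 5.
Since t(6) = t(1) = 5, the sequence is eventually periodic: after a pre-period of length 1 it cycles with period 5.
For k ≥ 1, t(k) depends only on (k - 1) mod 5. (370 - 1) mod 5 = 4, so t(370) = t(5) = 45.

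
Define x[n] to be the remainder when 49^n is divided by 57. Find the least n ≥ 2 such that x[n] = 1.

Listing terms: x[1] = 49; x[2] = 7; x[3] = 1; x[4] = 49.
The sequence repeats with period 3.
The value 1 first appears (with n ≥ 2) at x[3].

3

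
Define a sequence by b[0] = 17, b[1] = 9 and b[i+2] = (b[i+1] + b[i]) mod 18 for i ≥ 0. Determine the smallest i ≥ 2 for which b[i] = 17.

3

Computing terms: b[0] = 17; b[1] = 9; b[2] = 8; b[3] = 17; b[4] = 7; b[5] = 6; b[6] = 13; b[7] = 1; b[8] = 14; b[9] = 15; b[10] = 11; b[11] = 8; b[12] = 1; b[13] = 9; b[14] = 10; b[15] = 1; b[16] = 11; b[17] = 12; b[18] = 5; b[19] = 17; b[20] = 4; b[21] = 3; b[22] = 7; b[23] = 10; b[24] = 17; b[25] = 9.
Since (b[24], b[25]) = (b[0], b[1]) = (17, 9) (two consecutive terms determine the rest), the sequence is periodic with period 24.
The value 17 first appears (with i ≥ 2) at b[3].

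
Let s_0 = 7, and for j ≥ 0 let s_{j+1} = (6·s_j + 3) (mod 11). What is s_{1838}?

Listing terms: s_0 = 7,  s_1 = 1,  s_2 = 9,  s_3 = 2,  s_4 = 4,  s_5 = 5,  s_6 = 0,  s_7 = 3,  s_8 = 10,  s_9 = 8,  s_{10} = 7.
Since s_{10} = s_0 = 7, the sequence is periodic with period 10.
(1838 - 0) mod 10 = 8, so s_{1838} = s_8 = 10.

10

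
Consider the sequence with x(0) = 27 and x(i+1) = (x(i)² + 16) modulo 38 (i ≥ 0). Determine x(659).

25

We have x(0) = 27,  x(1) = 23,  x(2) = 13,  x(3) = 33,  x(4) = 3,  x(5) = 25,  x(6) = 33.
Since x(6) = x(3) = 33, the sequence is eventually periodic: after a pre-period of length 3 it cycles with period 3.
For i ≥ 3, x(i) depends only on (i - 3) mod 3. (659 - 3) mod 3 = 2, so x(659) = x(5) = 25.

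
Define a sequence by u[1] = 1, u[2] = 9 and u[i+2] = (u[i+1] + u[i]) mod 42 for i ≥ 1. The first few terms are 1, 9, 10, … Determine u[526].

Computing terms: u[1] = 1; u[2] = 9; u[3] = 10; u[4] = 19; u[5] = 29; u[6] = 6; u[7] = 35; u[8] = 41; u[9] = 34; u[10] = 33; u[11] = 25; u[12] = 16; u[13] = 41; u[14] = 15; u[15] = 14; u[16] = 29; u[17] = 1; u[18] = 30; u[19] = 31; u[20] = 19; u[21] = 8; u[22] = 27; u[23] = 35; u[24] = 20; u[25] = 13; u[26] = 33; u[27] = 4; u[28] = 37; u[29] = 41; u[30] = 36; u[31] = 35; u[32] = 29; u[33] = 22; u[34] = 9; u[35] = 31; u[36] = 40; u[37] = 29; u[38] = 27; u[39] = 14; u[40] = 41; u[41] = 13; u[42] = 12; u[43] = 25; u[44] = 37; u[45] = 20; u[46] = 15; u[47] = 35; u[48] = 8; u[49] = 1; u[50] = 9.
The sequence repeats with period 48.
So u[526] = u[1 + ((526-1) mod 48)] = u[46] = 15.

15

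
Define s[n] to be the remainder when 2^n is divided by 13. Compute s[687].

We have s[0] = 1,  s[1] = 2,  s[2] = 4,  s[3] = 8,  s[4] = 3,  s[5] = 6,  s[6] = 12,  s[7] = 11,  s[8] = 9,  s[9] = 5,  s[10] = 10,  s[11] = 7,  s[12] = 1.
Since s[12] = s[0] = 1, the sequence is periodic with period 12.
(687 - 0) mod 12 = 3, so s[687] = s[3] = 8.

8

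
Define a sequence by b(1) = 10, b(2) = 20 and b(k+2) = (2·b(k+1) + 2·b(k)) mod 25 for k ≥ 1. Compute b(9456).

Computing terms: b(1) = 10,  b(2) = 20,  b(3) = 10,  b(4) = 10,  b(5) = 15,  b(6) = 0,  b(7) = 5,  b(8) = 10,  b(9) = 5,  b(10) = 5,  b(11) = 20,  b(12) = 0,  b(13) = 15,  b(14) = 5,  b(15) = 15,  b(16) = 15,  b(17) = 10,  b(18) = 0,  b(19) = 20,  b(20) = 15,  b(21) = 20,  b(22) = 20,  b(23) = 5,  b(24) = 0,  b(25) = 10,  b(26) = 20.
Since (b(25), b(26)) = (b(1), b(2)) = (10, 20) (two consecutive terms determine the rest), the sequence is periodic with period 24.
(9456 - 1) mod 24 = 23, so b(9456) = b(24) = 0.

0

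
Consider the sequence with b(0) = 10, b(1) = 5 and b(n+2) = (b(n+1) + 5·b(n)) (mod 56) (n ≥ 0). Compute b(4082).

55

b(0) = 10; b(1) = 5; b(2) = 55; b(3) = 24; b(4) = 19; b(5) = 27; b(6) = 10; b(7) = 33; b(8) = 27; b(9) = 24; b(10) = 47; b(11) = 55; b(12) = 10; b(13) = 5.
Since (b(12), b(13)) = (b(0), b(1)) = (10, 5) (two consecutive terms determine the rest), the sequence is periodic with period 12.
So b(4082) = b(0 + ((4082-0) mod 12)) = b(2) = 55.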